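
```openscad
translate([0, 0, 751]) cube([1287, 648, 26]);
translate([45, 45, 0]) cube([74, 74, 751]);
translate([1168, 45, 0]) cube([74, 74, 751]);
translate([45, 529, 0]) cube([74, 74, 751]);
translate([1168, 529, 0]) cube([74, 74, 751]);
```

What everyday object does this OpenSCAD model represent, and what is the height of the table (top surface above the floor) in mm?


A table. The table height is 777 mm.

A 1287×648×26 slab sits at z = 751 on four 74 mm square posts — a table. The top surface is at 751 + 26 = 777 mm.


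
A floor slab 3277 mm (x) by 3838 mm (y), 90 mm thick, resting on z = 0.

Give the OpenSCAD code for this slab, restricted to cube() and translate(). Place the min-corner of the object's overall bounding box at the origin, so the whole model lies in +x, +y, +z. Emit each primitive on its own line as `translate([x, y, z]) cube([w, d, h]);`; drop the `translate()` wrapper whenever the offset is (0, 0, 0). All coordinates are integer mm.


cube([3277, 3838, 90]);


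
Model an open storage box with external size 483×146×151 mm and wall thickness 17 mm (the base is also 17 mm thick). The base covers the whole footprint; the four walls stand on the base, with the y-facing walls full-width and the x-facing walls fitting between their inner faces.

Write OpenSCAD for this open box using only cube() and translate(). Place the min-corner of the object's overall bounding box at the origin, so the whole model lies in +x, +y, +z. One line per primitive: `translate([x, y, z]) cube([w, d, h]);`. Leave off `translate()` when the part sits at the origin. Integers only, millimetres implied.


cube([483, 146, 17]);
translate([0, 0, 17]) cube([483, 17, 134]);
translate([0, 129, 17]) cube([483, 17, 134]);
translate([0, 17, 17]) cube([17, 112, 134]);
translate([466, 17, 17]) cube([17, 112, 134]);


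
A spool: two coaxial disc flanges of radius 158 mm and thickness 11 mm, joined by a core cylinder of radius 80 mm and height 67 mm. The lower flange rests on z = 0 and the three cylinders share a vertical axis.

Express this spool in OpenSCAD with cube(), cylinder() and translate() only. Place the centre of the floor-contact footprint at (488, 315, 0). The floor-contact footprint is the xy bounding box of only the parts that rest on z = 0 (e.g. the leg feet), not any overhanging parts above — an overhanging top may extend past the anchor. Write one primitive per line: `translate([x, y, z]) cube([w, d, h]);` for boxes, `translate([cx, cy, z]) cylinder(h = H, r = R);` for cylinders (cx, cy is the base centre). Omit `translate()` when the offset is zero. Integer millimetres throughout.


translate([488, 315, 0]) cylinder(h = 11, r = 158);
translate([488, 315, 11]) cylinder(h = 67, r = 80);
translate([488, 315, 78]) cylinder(h = 11, r = 158);


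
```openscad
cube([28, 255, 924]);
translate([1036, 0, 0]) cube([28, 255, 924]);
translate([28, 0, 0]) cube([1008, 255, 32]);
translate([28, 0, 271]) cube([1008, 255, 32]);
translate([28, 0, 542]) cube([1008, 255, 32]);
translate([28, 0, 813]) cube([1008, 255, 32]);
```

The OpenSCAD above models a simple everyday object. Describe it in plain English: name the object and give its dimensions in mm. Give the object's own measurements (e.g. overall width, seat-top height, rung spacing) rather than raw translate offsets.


An open bookshelf. Two side panels, each 28 mm thick, 255 mm deep and 924 mm tall, stand 1064 mm apart (outside-to-outside). Between them sit 4 shelves, each 32 mm thick and 255 mm deep, spanning the full gap between the sides. The bottom shelf rests on the floor (its underside at z = 0) and the clear gap between one shelf's top and the next shelf's underside is 239 mm.


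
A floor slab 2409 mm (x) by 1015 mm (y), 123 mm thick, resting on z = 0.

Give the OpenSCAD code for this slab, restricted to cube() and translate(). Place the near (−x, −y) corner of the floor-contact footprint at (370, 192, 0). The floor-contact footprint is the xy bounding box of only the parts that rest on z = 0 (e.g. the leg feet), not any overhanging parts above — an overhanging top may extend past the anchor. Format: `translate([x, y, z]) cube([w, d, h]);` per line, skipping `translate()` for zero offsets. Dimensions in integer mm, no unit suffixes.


translate([370, 192, 0]) cube([2409, 1015, 123]);


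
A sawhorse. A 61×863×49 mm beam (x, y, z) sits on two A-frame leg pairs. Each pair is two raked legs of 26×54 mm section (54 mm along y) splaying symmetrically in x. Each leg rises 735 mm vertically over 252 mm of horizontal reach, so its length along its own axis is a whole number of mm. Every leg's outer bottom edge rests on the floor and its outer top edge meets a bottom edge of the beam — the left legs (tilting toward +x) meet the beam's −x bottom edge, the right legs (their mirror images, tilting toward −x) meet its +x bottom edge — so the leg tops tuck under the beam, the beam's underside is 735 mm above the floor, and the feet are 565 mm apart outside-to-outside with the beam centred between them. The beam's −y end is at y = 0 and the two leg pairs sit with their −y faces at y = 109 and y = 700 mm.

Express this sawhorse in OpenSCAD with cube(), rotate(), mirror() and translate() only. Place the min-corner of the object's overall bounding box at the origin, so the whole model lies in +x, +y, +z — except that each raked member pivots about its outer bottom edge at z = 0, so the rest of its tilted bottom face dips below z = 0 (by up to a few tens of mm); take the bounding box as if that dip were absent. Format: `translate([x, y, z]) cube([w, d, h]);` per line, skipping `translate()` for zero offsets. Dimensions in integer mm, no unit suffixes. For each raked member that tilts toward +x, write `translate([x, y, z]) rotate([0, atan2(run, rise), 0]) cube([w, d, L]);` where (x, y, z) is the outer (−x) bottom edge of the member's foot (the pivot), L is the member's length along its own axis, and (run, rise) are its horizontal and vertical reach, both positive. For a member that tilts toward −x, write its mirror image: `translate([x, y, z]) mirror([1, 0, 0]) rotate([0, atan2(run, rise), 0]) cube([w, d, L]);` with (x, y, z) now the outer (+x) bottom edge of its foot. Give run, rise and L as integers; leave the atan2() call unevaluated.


// leg length = √(252² + 735²) = 777
// right-leg outer foot x = 2·252 + 61 = 565
// beam min-corner = (252, 0, 735)
translate([252, 0, 735]) cube([61, 863, 49]);
translate([0, 109, 0]) rotate([0, atan2(252, 735), 0]) cube([26, 54, 777]);
translate([565, 109, 0]) mirror([1, 0, 0]) rotate([0, atan2(252, 735), 0]) cube([26, 54, 777]);
translate([0, 700, 0]) rotate([0, atan2(252, 735), 0]) cube([26, 54, 777]);
translate([565, 700, 0]) mirror([1, 0, 0]) rotate([0, atan2(252, 735), 0]) cube([26, 54, 777]);


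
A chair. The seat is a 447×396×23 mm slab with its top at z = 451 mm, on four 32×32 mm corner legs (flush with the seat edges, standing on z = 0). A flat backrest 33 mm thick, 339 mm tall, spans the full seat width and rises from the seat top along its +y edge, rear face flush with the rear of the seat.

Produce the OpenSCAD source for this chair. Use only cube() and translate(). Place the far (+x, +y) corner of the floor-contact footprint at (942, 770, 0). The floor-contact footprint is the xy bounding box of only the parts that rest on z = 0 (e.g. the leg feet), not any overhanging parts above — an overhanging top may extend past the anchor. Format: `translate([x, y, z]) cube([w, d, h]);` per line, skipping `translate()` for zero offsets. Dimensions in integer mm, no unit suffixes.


translate([495, 374, 428]) cube([447, 396, 23]);
translate([495, 374, 0]) cube([32, 32, 428]);
translate([910, 374, 0]) cube([32, 32, 428]);
translate([495, 738, 0]) cube([32, 32, 428]);
translate([910, 738, 0]) cube([32, 32, 428]);
translate([495, 737, 451]) cube([447, 33, 339]);


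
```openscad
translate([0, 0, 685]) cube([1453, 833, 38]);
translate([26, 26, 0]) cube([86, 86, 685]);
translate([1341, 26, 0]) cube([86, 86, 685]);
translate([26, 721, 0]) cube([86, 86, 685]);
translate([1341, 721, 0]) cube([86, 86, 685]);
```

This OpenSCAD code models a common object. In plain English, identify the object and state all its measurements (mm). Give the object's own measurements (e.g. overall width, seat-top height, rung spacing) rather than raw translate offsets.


A rectangular dining table. The top is 1453×833×38 mm with its upper surface at z = 723 mm. It stands on four 86×86 mm square legs, each inset 26 mm from the nearest pair of top edges, running from the floor to the underside of the top.


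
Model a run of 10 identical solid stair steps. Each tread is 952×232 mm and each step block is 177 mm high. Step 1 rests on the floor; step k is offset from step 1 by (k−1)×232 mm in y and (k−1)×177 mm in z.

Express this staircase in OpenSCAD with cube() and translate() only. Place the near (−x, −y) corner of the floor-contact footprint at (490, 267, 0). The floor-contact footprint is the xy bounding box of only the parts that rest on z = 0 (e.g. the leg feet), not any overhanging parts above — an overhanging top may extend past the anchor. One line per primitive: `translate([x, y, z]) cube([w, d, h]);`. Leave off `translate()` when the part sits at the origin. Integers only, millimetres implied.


translate([490, 267, 0]) cube([952, 232, 177]);
translate([490, 499, 177]) cube([952, 232, 177]);
translate([490, 731, 354]) cube([952, 232, 177]);
translate([490, 963, 531]) cube([952, 232, 177]);
translate([490, 1195, 708]) cube([952, 232, 177]);
translate([490, 1427, 885]) cube([952, 232, 177]);
translate([490, 1659, 1062]) cube([952, 232, 177]);
translate([490, 1891, 1239]) cube([952, 232, 177]);
translate([490, 2123, 1416]) cube([952, 232, 177]);
translate([490, 2355, 1593]) cube([952, 232, 177]);


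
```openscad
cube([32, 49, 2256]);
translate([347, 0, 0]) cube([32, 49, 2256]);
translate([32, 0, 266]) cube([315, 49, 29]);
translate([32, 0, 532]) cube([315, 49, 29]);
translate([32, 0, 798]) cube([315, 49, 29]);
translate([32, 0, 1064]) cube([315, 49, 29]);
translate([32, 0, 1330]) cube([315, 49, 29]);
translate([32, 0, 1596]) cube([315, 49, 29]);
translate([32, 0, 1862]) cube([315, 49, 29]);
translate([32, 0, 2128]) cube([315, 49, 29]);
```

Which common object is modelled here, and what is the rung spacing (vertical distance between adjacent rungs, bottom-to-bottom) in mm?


A ladder. The rung spacing is 266 mm.

Two tall 32×49 posts with 8 short bars between them — a ladder. Adjacent rungs sit at z = 266 and z = 532, so the spacing is 532 − 266 = 266 mm.


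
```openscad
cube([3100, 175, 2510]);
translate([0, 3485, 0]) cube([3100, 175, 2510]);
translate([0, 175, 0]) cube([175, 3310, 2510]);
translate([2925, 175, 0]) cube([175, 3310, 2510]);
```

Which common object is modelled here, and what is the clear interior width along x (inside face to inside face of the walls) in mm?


A house (or room) frame. The interior width is 2750 mm.

Four 2510 mm walls enclosing a rectangle with no floor or roof — a room or house frame. Outside width is 3100 mm and wall thickness is 175 mm, so the interior width is 3100 − 2 × 175 = 2750 mm.


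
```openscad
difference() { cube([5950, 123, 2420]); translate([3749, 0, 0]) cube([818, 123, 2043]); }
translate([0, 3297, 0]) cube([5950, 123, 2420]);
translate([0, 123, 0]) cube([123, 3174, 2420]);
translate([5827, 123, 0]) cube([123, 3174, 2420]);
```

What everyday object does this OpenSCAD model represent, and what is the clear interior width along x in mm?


A single room. The interior width is 5704 mm.

Four walls enclosing a rectangle with a door in the front wall — a room. Outside width 5950 minus two 123 mm walls gives 5704 mm.


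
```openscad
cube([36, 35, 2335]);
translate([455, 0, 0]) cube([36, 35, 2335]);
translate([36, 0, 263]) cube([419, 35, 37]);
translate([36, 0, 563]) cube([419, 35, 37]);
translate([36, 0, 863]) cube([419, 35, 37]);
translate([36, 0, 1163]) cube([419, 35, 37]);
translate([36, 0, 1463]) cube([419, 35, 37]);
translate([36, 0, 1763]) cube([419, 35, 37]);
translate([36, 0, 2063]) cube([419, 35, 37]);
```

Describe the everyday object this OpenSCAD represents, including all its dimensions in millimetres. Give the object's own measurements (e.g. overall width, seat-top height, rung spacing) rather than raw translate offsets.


A straight ladder. Two 36×35 mm vertical rails, 2335 mm tall, stand 491 mm apart (outside-to-outside) with their front faces coplanar on the −y side. 7 rungs, each 35 mm deep and 37 mm tall, span between the inner faces of the rails, front faces flush with the rails. The lowest rung's underside is at z = 263 mm and rungs are spaced 300 mm apart (underside to underside).


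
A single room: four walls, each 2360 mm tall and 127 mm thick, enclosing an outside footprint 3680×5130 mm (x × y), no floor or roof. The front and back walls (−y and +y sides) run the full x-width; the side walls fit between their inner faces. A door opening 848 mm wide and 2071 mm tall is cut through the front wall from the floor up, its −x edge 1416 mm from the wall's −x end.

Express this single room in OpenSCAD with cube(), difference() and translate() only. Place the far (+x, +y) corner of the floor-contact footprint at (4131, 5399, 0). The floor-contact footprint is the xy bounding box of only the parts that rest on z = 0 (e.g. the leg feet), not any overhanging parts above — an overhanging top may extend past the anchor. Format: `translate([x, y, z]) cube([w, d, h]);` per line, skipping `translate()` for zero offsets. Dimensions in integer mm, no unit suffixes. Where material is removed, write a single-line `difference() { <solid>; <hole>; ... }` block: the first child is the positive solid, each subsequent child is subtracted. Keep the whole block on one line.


difference() { translate([451, 269, 0]) cube([3680, 127, 2360]); translate([1867, 269, 0]) cube([848, 127, 2071]); }
translate([451, 5272, 0]) cube([3680, 127, 2360]);
translate([451, 396, 0]) cube([127, 4876, 2360]);
translate([4004, 396, 0]) cube([127, 4876, 2360]);


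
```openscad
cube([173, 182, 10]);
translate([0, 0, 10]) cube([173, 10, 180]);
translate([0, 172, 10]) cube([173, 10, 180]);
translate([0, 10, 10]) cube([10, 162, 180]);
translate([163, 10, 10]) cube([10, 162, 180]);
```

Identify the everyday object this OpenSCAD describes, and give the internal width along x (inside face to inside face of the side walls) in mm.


An open box. The internal width is 153 mm.

A 173×182 base slab with four walls standing on it — an open box. The base is 173 mm wide and the walls are 10 mm thick, so the internal width is 173 − 2 × 10 = 153 mm.


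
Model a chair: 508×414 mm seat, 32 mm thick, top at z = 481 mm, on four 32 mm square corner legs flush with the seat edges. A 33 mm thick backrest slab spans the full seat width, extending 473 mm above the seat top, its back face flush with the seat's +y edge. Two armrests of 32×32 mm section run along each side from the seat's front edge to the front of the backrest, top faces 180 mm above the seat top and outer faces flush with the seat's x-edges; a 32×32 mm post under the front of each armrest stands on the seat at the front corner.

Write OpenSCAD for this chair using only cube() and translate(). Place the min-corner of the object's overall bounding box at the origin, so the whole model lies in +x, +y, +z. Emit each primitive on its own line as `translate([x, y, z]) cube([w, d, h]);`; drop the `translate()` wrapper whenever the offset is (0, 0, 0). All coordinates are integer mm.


translate([0, 0, 449]) cube([508, 414, 32]);
cube([32, 32, 449]);
translate([476, 0, 0]) cube([32, 32, 449]);
translate([0, 382, 0]) cube([32, 32, 449]);
translate([476, 382, 0]) cube([32, 32, 449]);
translate([0, 381, 481]) cube([508, 33, 473]);
translate([0, 0, 629]) cube([32, 381, 32]);
translate([476, 0, 629]) cube([32, 381, 32]);
translate([0, 0, 481]) cube([32, 32, 148]);
translate([476, 0, 481]) cube([32, 32, 148]);


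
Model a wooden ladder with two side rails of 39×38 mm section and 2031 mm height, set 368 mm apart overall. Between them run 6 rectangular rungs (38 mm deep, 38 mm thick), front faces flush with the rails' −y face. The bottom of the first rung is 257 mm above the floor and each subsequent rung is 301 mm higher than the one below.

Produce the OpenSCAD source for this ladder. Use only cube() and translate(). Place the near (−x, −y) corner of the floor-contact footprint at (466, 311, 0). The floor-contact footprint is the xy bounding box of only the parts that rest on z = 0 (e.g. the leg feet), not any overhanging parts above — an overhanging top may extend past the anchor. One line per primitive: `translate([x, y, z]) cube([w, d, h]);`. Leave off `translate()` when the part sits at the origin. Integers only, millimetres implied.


// rung span = 368 - 2*39 = 290
// rung[k] z = 257 + k*301
translate([466, 311, 0]) cube([39, 38, 2031]);
translate([795, 311, 0]) cube([39, 38, 2031]);
translate([505, 311, 257]) cube([290, 38, 38]);
translate([505, 311, 558]) cube([290, 38, 38]);
translate([505, 311, 859]) cube([290, 38, 38]);
translate([505, 311, 1160]) cube([290, 38, 38]);
translate([505, 311, 1461]) cube([290, 38, 38]);
translate([505, 311, 1762]) cube([290, 38, 38]);


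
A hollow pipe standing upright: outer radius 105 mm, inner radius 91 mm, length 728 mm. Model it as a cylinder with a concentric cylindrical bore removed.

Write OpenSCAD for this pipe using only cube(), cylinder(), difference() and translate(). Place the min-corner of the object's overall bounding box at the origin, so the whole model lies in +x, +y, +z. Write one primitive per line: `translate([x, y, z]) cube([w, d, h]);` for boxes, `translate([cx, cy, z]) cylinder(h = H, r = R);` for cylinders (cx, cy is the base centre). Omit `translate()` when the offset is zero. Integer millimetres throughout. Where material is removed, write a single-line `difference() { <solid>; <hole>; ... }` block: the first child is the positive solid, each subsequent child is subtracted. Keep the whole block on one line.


difference() { translate([105, 105, 0]) cylinder(h = 728, r = 105); translate([105, 105, 0]) cylinder(h = 728, r = 91); }


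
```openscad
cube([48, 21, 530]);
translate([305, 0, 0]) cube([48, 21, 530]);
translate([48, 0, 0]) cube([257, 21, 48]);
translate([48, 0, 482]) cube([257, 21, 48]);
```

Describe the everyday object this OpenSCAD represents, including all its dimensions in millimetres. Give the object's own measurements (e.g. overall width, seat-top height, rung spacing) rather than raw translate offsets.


A rectangular picture frame lying in the x–z plane (depth along y). The opening is 257 mm wide (x) by 434 mm tall (z), surrounded by a border 48 mm wide on all four sides. The frame is 21 mm deep and is made of two full-height vertical stiles with two horizontal rails fitted between them.


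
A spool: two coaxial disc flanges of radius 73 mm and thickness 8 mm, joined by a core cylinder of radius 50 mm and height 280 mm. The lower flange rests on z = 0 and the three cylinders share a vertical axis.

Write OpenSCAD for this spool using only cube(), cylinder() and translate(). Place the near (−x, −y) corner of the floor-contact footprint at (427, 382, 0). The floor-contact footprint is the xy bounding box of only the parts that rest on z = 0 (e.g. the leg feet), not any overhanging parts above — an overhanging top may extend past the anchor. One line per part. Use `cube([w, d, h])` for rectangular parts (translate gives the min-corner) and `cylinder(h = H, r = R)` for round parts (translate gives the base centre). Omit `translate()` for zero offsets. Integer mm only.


translate([500, 455, 0]) cylinder(h = 8, r = 73);
translate([500, 455, 8]) cylinder(h = 280, r = 50);
translate([500, 455, 288]) cylinder(h = 8, r = 73);


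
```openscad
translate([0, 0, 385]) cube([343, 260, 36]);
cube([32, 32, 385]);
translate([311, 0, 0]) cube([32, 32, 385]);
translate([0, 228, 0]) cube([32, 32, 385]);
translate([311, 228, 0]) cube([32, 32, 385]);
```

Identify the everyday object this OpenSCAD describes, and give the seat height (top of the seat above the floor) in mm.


A stool. The seat height is 421 mm.

A 343×260×36 slab at z = 385 on four corner posts — a stool. The seat top is 385 + 36 = 421 mm.


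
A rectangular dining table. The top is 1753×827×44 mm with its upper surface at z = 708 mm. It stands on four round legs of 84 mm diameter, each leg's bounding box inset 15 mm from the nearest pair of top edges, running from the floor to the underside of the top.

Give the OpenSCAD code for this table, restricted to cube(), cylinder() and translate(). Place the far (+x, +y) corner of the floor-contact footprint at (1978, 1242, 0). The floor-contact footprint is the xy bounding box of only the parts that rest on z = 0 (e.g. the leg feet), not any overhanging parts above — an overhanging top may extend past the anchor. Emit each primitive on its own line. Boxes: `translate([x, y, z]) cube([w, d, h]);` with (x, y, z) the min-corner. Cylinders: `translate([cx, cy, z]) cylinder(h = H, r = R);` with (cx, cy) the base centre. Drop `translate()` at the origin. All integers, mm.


// leg_h = 708 - 44 = 664
translate([240, 430, 664]) cube([1753, 827, 44]);
translate([297, 487, 0]) cylinder(h = 664, r = 42);
translate([1936, 487, 0]) cylinder(h = 664, r = 42);
translate([297, 1200, 0]) cylinder(h = 664, r = 42);
translate([1936, 1200, 0]) cylinder(h = 664, r = 42);


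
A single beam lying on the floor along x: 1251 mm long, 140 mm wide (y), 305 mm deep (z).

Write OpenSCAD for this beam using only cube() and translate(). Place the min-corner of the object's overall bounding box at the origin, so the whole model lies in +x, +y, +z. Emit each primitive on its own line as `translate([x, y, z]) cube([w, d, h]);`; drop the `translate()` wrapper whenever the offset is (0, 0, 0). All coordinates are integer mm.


cube([1251, 140, 305]);


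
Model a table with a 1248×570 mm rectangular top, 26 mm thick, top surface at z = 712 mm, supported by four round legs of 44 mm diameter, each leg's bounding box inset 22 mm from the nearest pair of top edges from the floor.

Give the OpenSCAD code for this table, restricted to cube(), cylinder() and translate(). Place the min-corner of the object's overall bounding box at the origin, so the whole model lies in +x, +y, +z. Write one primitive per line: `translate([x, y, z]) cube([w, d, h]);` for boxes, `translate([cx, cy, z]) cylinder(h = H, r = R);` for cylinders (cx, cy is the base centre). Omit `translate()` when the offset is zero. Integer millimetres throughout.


translate([0, 0, 686]) cube([1248, 570, 26]);
translate([44, 44, 0]) cylinder(h = 686, r = 22);
translate([1204, 44, 0]) cylinder(h = 686, r = 22);
translate([44, 526, 0]) cylinder(h = 686, r = 22);
translate([1204, 526, 0]) cylinder(h = 686, r = 22);


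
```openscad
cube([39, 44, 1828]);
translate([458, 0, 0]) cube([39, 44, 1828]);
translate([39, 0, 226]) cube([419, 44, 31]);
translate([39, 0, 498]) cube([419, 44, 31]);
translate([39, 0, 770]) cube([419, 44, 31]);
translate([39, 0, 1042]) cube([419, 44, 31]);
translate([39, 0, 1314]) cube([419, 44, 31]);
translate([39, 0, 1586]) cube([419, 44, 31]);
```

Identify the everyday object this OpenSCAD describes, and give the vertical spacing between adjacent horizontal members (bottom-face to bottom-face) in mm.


A ladder. The rung spacing is 272 mm.

Two tall 39×44 posts with 6 short bars between them — a ladder. Adjacent rungs sit at z = 226 and z = 498, so the spacing is 498 − 226 = 272 mm.


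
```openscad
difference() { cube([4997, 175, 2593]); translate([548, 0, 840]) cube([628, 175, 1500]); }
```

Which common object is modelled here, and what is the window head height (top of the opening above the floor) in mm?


A wall with a window opening. The window head height is 2340 mm.

A wall with a rectangular opening subtracted — a window. Sill at z = 840, opening 1500 mm tall, so the head is at 840 + 1500 = 2340 mm.


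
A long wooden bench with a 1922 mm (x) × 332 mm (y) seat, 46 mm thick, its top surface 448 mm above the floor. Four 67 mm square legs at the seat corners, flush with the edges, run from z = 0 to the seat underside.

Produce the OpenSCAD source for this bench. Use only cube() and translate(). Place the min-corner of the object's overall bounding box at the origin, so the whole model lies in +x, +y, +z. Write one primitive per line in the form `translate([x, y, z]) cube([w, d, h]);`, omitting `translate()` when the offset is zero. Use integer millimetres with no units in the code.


translate([0, 0, 402]) cube([1922, 332, 46]);
cube([67, 67, 402]);
translate([0, 265, 0]) cube([67, 67, 402]);
translate([1855, 0, 0]) cube([67, 67, 402]);
translate([1855, 265, 0]) cube([67, 67, 402]);


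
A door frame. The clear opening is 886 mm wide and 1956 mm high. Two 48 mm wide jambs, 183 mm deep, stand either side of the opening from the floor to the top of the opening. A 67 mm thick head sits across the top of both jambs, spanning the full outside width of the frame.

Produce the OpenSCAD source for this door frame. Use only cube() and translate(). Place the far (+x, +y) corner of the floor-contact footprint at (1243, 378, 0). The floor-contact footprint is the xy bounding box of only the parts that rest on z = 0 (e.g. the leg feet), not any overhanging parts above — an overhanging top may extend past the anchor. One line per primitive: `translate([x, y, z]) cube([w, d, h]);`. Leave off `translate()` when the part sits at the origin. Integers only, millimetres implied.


translate([261, 195, 0]) cube([48, 183, 1956]);
translate([1195, 195, 0]) cube([48, 183, 1956]);
translate([261, 195, 1956]) cube([982, 183, 67]);


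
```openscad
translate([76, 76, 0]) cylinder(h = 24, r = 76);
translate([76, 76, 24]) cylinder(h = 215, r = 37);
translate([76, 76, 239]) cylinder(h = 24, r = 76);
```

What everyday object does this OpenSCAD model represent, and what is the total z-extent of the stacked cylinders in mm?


A spool. The overall height is 263 mm.

Three coaxial cylinders, large–small–large — a spool. Two 24 mm flanges and a 215 mm core give 24 + 215 + 24 = 263 mm.


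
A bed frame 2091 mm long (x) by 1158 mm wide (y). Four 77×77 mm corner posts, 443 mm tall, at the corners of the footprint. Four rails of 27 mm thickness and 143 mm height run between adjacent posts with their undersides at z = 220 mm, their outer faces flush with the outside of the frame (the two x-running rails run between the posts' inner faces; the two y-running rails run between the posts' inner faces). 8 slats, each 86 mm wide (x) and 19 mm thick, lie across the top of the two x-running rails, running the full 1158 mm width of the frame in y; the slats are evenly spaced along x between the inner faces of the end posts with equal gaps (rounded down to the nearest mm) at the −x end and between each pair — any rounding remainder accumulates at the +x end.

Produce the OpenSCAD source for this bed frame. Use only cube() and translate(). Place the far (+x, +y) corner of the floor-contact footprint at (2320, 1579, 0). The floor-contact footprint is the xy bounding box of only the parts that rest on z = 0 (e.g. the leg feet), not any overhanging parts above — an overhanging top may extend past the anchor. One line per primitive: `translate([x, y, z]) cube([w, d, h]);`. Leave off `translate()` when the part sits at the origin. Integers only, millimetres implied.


translate([229, 421, 0]) cube([77, 77, 443]);
translate([229, 1502, 0]) cube([77, 77, 443]);
translate([2243, 421, 0]) cube([77, 77, 443]);
translate([2243, 1502, 0]) cube([77, 77, 443]);
translate([306, 421, 220]) cube([1937, 27, 143]);
translate([306, 1552, 220]) cube([1937, 27, 143]);
translate([229, 498, 220]) cube([27, 1004, 143]);
translate([2293, 498, 220]) cube([27, 1004, 143]);
translate([444, 421, 363]) cube([86, 1158, 19]);
translate([668, 421, 363]) cube([86, 1158, 19]);
translate([892, 421, 363]) cube([86, 1158, 19]);
translate([1116, 421, 363]) cube([86, 1158, 19]);
translate([1340, 421, 363]) cube([86, 1158, 19]);
translate([1564, 421, 363]) cube([86, 1158, 19]);
translate([1788, 421, 363]) cube([86, 1158, 19]);
translate([2012, 421, 363]) cube([86, 1158, 19]);


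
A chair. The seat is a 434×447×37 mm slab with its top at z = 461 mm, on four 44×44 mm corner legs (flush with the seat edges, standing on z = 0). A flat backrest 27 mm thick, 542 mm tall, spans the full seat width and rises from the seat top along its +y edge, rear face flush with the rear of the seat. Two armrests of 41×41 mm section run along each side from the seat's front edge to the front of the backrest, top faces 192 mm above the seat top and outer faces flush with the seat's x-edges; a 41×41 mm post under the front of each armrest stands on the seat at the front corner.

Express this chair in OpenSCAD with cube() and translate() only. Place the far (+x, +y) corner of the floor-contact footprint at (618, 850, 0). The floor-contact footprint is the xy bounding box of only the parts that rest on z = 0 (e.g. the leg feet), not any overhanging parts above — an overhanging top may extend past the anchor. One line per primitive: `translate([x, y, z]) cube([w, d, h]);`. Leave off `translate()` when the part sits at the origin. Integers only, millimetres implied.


translate([184, 403, 424]) cube([434, 447, 37]);
translate([184, 403, 0]) cube([44, 44, 424]);
translate([574, 403, 0]) cube([44, 44, 424]);
translate([184, 806, 0]) cube([44, 44, 424]);
translate([574, 806, 0]) cube([44, 44, 424]);
translate([184, 823, 461]) cube([434, 27, 542]);
translate([184, 403, 612]) cube([41, 420, 41]);
translate([577, 403, 612]) cube([41, 420, 41]);
translate([184, 403, 461]) cube([41, 41, 151]);
translate([577, 403, 461]) cube([41, 41, 151]);


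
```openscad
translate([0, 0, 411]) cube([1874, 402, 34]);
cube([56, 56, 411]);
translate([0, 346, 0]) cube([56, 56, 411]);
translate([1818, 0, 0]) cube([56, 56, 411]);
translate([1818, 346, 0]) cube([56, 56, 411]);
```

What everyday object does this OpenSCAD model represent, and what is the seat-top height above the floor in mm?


A bench. The seat-top height is 445 mm.

A long slab on four corner posts — a bench. The slab sits at z = 411 with thickness 34, so the top is 411 + 34 = 445 mm.


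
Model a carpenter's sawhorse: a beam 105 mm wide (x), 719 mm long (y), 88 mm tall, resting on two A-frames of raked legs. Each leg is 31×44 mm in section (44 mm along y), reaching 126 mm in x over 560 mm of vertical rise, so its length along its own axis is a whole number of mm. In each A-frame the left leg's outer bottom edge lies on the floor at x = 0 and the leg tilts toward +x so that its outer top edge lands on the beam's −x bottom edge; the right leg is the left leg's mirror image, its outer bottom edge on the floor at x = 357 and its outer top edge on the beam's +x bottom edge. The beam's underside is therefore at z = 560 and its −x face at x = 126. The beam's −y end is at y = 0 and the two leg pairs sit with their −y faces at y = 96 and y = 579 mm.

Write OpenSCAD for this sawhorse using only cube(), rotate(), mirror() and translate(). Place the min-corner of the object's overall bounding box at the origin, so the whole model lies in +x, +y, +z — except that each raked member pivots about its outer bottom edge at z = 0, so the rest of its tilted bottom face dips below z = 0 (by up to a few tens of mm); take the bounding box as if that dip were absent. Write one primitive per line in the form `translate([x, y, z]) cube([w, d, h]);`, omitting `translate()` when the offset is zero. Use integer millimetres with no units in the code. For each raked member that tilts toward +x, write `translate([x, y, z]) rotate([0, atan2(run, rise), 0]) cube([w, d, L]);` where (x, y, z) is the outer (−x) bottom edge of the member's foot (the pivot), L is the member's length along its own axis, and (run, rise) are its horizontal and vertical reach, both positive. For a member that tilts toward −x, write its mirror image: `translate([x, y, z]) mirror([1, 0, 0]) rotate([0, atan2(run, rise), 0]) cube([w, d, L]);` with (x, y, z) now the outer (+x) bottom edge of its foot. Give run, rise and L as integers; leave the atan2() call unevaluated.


translate([126, 0, 560]) cube([105, 719, 88]);
translate([0, 96, 0]) rotate([0, atan2(126, 560), 0]) cube([31, 44, 574]);
translate([357, 96, 0]) mirror([1, 0, 0]) rotate([0, atan2(126, 560), 0]) cube([31, 44, 574]);
translate([0, 579, 0]) rotate([0, atan2(126, 560), 0]) cube([31, 44, 574]);
translate([357, 579, 0]) mirror([1, 0, 0]) rotate([0, atan2(126, 560), 0]) cube([31, 44, 574]);


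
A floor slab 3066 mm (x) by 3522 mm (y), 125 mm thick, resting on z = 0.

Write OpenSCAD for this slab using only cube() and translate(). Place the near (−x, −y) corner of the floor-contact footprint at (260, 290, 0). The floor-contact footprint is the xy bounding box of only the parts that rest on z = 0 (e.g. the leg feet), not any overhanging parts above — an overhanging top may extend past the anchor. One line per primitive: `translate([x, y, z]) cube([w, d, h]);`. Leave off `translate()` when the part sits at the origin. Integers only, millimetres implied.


translate([260, 290, 0]) cube([3066, 3522, 125]);


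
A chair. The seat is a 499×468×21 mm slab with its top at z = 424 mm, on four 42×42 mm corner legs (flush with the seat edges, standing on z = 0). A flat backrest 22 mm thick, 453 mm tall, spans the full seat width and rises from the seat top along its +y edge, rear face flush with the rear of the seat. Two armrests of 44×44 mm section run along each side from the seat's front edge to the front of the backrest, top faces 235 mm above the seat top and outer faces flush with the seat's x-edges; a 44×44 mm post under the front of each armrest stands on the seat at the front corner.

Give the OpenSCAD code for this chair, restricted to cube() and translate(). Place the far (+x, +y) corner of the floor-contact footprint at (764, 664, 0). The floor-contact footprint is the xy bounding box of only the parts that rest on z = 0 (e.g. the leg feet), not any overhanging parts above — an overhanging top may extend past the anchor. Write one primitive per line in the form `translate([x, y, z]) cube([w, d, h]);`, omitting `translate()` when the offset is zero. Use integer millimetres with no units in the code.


// leg_h = 424 - 21 = 403
// arm post h = 235 - 44 = 191
translate([265, 196, 403]) cube([499, 468, 21]);
translate([265, 196, 0]) cube([42, 42, 403]);
translate([722, 196, 0]) cube([42, 42, 403]);
translate([265, 622, 0]) cube([42, 42, 403]);
translate([722, 622, 0]) cube([42, 42, 403]);
translate([265, 642, 424]) cube([499, 22, 453]);
translate([265, 196, 615]) cube([44, 446, 44]);
translate([720, 196, 615]) cube([44, 446, 44]);
translate([265, 196, 424]) cube([44, 44, 191]);
translate([720, 196, 424]) cube([44, 44, 191]);


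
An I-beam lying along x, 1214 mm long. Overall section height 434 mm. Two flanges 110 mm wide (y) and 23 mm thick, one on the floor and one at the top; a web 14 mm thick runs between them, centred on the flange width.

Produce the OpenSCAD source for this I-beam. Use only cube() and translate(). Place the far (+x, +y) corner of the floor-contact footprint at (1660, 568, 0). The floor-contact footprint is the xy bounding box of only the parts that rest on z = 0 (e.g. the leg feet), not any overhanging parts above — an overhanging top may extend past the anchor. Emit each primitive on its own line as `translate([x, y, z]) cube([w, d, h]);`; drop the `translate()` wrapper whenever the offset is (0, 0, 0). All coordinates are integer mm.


translate([446, 458, 0]) cube([1214, 110, 23]);
translate([446, 506, 23]) cube([1214, 14, 388]);
translate([446, 458, 411]) cube([1214, 110, 23]);


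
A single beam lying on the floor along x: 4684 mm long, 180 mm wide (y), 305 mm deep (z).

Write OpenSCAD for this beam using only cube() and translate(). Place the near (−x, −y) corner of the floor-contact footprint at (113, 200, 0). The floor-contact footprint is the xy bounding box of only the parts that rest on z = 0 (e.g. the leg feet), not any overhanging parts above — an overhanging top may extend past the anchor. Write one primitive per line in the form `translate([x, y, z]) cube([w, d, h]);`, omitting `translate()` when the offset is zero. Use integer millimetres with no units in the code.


translate([113, 200, 0]) cube([4684, 180, 305]);


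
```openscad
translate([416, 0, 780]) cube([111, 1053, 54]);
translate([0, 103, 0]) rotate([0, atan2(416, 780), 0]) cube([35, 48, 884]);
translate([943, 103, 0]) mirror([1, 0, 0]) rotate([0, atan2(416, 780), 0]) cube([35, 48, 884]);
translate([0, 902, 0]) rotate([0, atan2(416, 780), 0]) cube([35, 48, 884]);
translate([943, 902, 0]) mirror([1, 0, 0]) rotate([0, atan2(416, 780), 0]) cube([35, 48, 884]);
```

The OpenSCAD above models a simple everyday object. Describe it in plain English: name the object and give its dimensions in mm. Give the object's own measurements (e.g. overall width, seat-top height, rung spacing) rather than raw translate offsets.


A sawhorse. A 111×1053×54 mm beam (x, y, z) sits on two A-frame leg pairs. Each pair is two raked legs of 35×48 mm section (48 mm along y) splaying symmetrically in x. Each leg rises 780 mm vertically over 416 mm of horizontal reach and is 884 mm long along its own axis. Every leg's outer bottom edge rests on the floor and its outer top edge meets a bottom edge of the beam — the left legs (tilting toward +x) meet the beam's −x bottom edge, the right legs (their mirror images, tilting toward −x) meet its +x bottom edge — so the leg tops tuck under the beam, the beam's underside is 780 mm above the floor, and the feet are 943 mm apart outside-to-outside with the beam centred between them. The two leg pairs are set in 103 mm from either end of the beam.


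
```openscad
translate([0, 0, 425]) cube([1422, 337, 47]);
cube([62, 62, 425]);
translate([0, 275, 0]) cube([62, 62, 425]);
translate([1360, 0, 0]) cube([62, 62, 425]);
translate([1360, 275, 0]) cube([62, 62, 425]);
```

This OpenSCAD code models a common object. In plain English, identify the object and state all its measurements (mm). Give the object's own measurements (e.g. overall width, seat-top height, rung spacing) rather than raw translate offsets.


A bench: a 1422×337 mm seat slab, 47 mm thick, top at z = 472 mm, on four 62×62 mm square legs flush with the seat corners and standing on z = 0.


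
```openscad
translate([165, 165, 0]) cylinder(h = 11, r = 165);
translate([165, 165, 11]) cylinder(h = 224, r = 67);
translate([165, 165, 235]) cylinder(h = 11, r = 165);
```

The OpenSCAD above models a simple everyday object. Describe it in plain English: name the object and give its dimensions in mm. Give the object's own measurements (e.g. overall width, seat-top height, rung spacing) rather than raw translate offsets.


A spool: two coaxial disc flanges of radius 165 mm and thickness 11 mm, joined by a core cylinder of radius 67 mm and height 224 mm. The lower flange rests on z = 0 and the three cylinders share a vertical axis.


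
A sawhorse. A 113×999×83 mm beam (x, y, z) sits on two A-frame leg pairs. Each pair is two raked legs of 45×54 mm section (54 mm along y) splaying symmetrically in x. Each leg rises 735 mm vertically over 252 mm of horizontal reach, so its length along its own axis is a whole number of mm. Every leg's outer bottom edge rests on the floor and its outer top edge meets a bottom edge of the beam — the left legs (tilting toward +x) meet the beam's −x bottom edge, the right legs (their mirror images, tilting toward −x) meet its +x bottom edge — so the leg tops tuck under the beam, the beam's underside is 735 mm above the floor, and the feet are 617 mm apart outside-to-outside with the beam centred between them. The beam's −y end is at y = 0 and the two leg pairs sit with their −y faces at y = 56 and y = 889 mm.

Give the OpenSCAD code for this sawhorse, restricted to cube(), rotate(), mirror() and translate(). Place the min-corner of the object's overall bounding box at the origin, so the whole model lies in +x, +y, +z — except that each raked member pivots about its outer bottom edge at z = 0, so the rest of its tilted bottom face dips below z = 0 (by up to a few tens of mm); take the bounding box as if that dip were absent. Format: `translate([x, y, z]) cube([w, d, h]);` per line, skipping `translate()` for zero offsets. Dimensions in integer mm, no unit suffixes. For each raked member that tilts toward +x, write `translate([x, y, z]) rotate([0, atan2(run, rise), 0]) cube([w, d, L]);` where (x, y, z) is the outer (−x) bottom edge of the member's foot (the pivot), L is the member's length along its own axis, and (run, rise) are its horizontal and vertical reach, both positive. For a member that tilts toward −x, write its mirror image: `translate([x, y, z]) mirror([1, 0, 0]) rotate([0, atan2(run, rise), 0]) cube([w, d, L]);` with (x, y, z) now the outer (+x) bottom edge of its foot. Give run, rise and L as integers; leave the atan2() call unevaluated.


translate([252, 0, 735]) cube([113, 999, 83]);
translate([0, 56, 0]) rotate([0, atan2(252, 735), 0]) cube([45, 54, 777]);
translate([617, 56, 0]) mirror([1, 0, 0]) rotate([0, atan2(252, 735), 0]) cube([45, 54, 777]);
translate([0, 889, 0]) rotate([0, atan2(252, 735), 0]) cube([45, 54, 777]);
translate([617, 889, 0]) mirror([1, 0, 0]) rotate([0, atan2(252, 735), 0]) cube([45, 54, 777]);
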